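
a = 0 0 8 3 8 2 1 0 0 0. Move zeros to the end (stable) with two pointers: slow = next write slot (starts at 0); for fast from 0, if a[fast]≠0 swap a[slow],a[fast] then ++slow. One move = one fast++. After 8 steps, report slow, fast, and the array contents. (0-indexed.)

(s=0,f=0) a[fast]=0 → fast++
(s=0,f=1) a[fast]=0 → fast++
(s=0,f=2) a[fast]=8≠0 swap→a[0]=8 → slow++,fast++
(s=1,f=3) a[fast]=3≠0 swap→a[1]=3 → slow++,fast++
(s=2,f=4) a[fast]=8≠0 swap→a[2]=8 → slow++,fast++
(s=3,f=5) a[fast]=2≠0 swap→a[3]=2 → slow++,fast++
(s=4,f=6) a[fast]=1≠0 swap→a[4]=1 → slow++,fast++
(s=5,f=7) a[fast]=0 → fast++

slow=5, fast=8, a=[8, 3, 8, 2, 1, 0, 0, 0, 0, 0]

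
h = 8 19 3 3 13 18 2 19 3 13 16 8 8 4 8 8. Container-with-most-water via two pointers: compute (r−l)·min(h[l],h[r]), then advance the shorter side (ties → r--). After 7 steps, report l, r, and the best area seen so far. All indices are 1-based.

[1,16] min(8,8)*15=120 best=120 * → r--
[1,15] min(8,8)*14=112 best=120 → r--
[1,14] min(8,4)*13=52 best=120 → r--
[1,13] min(8,8)*12=96 best=120 → r--
[1,12] min(8,8)*11=88 best=120 → r--
[1,11] min(8,16)*10=80 best=120 → l++
[2,11] min(19,16)*9=144 best=144 * → r--

l=2, r=10, best area=144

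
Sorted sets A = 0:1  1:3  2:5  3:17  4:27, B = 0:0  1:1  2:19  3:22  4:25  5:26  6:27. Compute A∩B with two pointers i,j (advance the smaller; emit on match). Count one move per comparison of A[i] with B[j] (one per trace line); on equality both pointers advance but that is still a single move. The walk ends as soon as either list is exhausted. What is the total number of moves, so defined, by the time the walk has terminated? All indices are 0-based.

i=0 j=0: 1>0, j++
i=0 j=1: 1==1 emit, i++,j++
i=1 j=2: 3<19, i++
i=2 j=2: 5<19, i++
i=3 j=2: 17<19, i++
i=4 j=2: 27>19, j++
i=4 j=3: 27>22, j++
i=4 j=4: 27>25, j++
i=4 j=5: 27>26, j++
i=4 j=6: 27==27 emit, i++,j++

10 moves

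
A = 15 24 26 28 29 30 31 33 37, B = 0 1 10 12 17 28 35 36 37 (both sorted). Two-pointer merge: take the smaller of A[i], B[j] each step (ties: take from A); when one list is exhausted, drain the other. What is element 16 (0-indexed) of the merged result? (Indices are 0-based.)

[i=0,j=0] A[i]=15>B[j]=0 take 0 → j++
[i=0,j=1] A[i]=15>B[j]=1 take 1 → j++
[i=0,j=2] A[i]=15>B[j]=10 take 10 → j++
[i=0,j=3] A[i]=15>B[j]=12 take 12 → j++
[i=0,j=4] A[i]=15<=B[j]=17 take 15 → i++
[i=1,j=4] A[i]=24>B[j]=17 take 17 → j++
[i=1,j=5] A[i]=24<=B[j]=28 take 24 → i++
[i=2,j=5] A[i]=26<=B[j]=28 take 26 → i++
[i=3,j=5] A[i]=28<=B[j]=28 take 28 → i++
[i=4,j=5] A[i]=29>B[j]=28 take 28 → j++
[i=4,j=6] A[i]=29<=B[j]=35 take 29 → i++
[i=5,j=6] A[i]=30<=B[j]=35 take 30 → i++
[i=6,j=6] A[i]=31<=B[j]=35 take 31 → i++
[i=7,j=6] A[i]=33<=B[j]=35 take 33 → i++
[i=8,j=6] A[i]=37>B[j]=35 take 35 → j++
[i=8,j=7] A[i]=37>B[j]=36 take 36 → j++
[i=8,j=8] A[i]=37<=B[j]=37 take 37 → i++
[i=9,j=8] A done, take B[j]=37 → j++

merged[16] = 37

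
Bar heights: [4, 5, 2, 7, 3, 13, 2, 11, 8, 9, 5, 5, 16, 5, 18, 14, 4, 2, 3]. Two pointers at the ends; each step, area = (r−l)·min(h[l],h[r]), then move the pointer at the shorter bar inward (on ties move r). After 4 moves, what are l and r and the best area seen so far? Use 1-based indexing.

[1,19] min(4,3)*18=54 best=54 * → r--
[1,18] min(4,2)*17=34 best=54 → r--
[1,17] min(4,4)*16=64 best=64 * → r--
[1,16] min(4,14)*15=60 best=64 → l++

l=2, r=16, best area=64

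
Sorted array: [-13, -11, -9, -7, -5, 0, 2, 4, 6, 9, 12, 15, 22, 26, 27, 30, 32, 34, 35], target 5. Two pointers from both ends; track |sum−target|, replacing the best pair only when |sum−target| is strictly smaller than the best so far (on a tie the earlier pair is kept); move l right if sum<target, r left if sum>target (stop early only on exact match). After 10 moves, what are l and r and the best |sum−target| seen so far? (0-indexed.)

l=2, r=10, best |Δ|=1

[0,18] -13+35=22 d=17 * → r--
[0,17] -13+34=21 d=16 * → r--
[0,16] -13+32=19 d=14 * → r--
[0,15] -13+30=17 d=12 * → r--
[0,14] -13+27=14 d=9 * → r--
[0,13] -13+26=13 d=8 * → r--
[0,12] -13+22=9 d=4 * → r--
[0,11] -13+15=2 d=3 * → l++
[1,11] -11+15=4 d=1 * → l++
[2,11] -9+15=6 d=1 → r--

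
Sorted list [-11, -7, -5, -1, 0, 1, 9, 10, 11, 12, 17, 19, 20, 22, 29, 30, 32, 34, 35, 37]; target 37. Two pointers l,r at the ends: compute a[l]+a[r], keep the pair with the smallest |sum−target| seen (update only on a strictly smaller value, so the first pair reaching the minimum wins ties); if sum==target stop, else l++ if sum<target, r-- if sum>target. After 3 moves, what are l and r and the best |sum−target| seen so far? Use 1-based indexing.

l=4, r=20, best |Δ|=5

l=1 r=20: -11+37=26 d=11 *, l++
l=2 r=20: -7+37=30 d=7 *, l++
l=3 r=20: -5+37=32 d=5 *, l++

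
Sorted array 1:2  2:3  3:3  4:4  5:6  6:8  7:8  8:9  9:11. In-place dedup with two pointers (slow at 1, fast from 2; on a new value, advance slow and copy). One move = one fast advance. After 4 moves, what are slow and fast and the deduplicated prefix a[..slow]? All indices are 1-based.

slow=4, fast=6, prefix=[2, 3, 4, 6]

slow=1 fast=2: a[fast]=3≠a[slow]=2 write a[2]=3, slow++,fast++
slow=2 fast=3: a[fast]=3=a[slow] dup, fast++
slow=2 fast=4: a[fast]=4≠a[slow]=3 write a[3]=4, slow++,fast++
slow=3 fast=5: a[fast]=6≠a[slow]=4 write a[4]=6, slow++,fast++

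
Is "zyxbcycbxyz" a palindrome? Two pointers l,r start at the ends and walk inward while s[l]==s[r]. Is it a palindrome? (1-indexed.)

[1,11] 'z'=='z' → l++,r--
[2,10] 'y'=='y' → l++,r--
[3,9] 'x'=='x' → l++,r--
[4,8] 'b'=='b' → l++,r--
[5,7] 'c'=='c' → l++,r--

palindrome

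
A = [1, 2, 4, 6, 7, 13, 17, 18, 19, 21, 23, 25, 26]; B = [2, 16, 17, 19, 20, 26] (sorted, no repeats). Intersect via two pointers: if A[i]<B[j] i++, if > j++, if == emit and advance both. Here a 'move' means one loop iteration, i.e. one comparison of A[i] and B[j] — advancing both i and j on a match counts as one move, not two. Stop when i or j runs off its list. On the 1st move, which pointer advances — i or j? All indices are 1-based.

i

i=1 j=1: 1<2, i++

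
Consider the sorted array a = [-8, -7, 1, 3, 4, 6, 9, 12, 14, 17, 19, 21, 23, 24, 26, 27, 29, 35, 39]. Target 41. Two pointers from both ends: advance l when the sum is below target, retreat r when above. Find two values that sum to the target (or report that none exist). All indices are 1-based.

(6, 35)

[1,19] -8+39=31 <41 → l++
[2,19] -7+39=32 <41 → l++
[3,19] 1+39=40 <41 → l++
[4,19] 3+39=42 >41 → r--
[4,18] 3+35=38 <41 → l++
[5,18] 4+35=39 <41 → l++
[6,18] 6+35=41 → found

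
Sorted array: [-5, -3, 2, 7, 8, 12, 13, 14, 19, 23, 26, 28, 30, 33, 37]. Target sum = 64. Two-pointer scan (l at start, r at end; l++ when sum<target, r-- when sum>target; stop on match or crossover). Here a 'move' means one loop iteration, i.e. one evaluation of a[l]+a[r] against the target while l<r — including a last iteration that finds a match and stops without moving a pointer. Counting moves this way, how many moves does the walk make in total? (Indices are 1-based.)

[1,15] -5+37=32 <64 → l++
[2,15] -3+37=34 <64 → l++
[3,15] 2+37=39 <64 → l++
[4,15] 7+37=44 <64 → l++
[5,15] 8+37=45 <64 → l++
[6,15] 12+37=49 <64 → l++
[7,15] 13+37=50 <64 → l++
[8,15] 14+37=51 <64 → l++
[9,15] 19+37=56 <64 → l++
[10,15] 23+37=60 <64 → l++
[11,15] 26+37=63 <64 → l++
[12,15] 28+37=65 >64 → r--
[12,14] 28+33=61 <64 → l++
[13,14] 30+33=63 <64 → l++

14 moves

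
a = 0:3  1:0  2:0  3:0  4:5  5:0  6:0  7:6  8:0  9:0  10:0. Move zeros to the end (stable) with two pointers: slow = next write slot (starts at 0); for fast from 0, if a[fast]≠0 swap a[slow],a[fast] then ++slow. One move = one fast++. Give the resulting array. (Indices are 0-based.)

[3, 5, 6, 0, 0, 0, 0, 0, 0, 0, 0]

slow=0 fast=0: a[fast]=3≠0 swap→a[0]=3, slow++,fast++
slow=1 fast=1: a[fast]=0, fast++
slow=1 fast=2: a[fast]=0, fast++
slow=1 fast=3: a[fast]=0, fast++
slow=1 fast=4: a[fast]=5≠0 swap→a[1]=5, slow++,fast++
slow=2 fast=5: a[fast]=0, fast++
slow=2 fast=6: a[fast]=0, fast++
slow=2 fast=7: a[fast]=6≠0 swap→a[2]=6, slow++,fast++
slow=3 fast=8: a[fast]=0, fast++
slow=3 fast=9: a[fast]=0, fast++
slow=3 fast=10: a[fast]=0, fast++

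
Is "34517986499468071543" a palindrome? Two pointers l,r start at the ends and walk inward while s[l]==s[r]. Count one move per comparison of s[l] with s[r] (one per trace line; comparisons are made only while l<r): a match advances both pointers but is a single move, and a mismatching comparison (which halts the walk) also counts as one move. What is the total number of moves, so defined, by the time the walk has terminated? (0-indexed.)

l=0 r=19: '3'=='3', l++,r--
l=1 r=18: '4'=='4', l++,r--
l=2 r=17: '5'=='5', l++,r--
l=3 r=16: '1'=='1', l++,r--
l=4 r=15: '7'=='7', l++,r--
l=5 r=14: '9'!='0', stop

6 moves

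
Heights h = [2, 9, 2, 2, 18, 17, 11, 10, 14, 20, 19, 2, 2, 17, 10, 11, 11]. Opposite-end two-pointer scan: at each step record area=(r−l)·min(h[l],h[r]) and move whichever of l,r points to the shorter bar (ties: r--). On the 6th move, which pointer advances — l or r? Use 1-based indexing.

r

[1,17] min(2,11)*16=32 best=32 * → l++
[2,17] min(9,11)*15=135 best=135 * → l++
[3,17] min(2,11)*14=28 best=135 → l++
[4,17] min(2,11)*13=26 best=135 → l++
[5,17] min(18,11)*12=132 best=135 → r--
[5,16] min(18,11)*11=121 best=135 → r--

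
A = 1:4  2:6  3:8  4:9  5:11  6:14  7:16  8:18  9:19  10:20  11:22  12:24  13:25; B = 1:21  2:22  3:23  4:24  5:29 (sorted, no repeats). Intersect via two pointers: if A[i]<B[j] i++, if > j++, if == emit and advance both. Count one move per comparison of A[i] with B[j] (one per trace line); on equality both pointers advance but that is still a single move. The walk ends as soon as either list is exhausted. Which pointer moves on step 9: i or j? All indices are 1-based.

[i=1,j=1] 4<21 → i++
[i=2,j=1] 6<21 → i++
[i=3,j=1] 8<21 → i++
[i=4,j=1] 9<21 → i++
[i=5,j=1] 11<21 → i++
[i=6,j=1] 14<21 → i++
[i=7,j=1] 16<21 → i++
[i=8,j=1] 18<21 → i++
[i=9,j=1] 19<21 → i++

i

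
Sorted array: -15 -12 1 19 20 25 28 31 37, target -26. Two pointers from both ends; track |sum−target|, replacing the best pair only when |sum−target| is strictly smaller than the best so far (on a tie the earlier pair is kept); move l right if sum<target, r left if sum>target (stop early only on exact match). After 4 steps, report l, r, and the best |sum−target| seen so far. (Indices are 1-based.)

l=1, r=5, best |Δ|=36

l=1 r=9: -15+37=22 d=48 *, r--
l=1 r=8: -15+31=16 d=42 *, r--
l=1 r=7: -15+28=13 d=39 *, r--
l=1 r=6: -15+25=10 d=36 *, r--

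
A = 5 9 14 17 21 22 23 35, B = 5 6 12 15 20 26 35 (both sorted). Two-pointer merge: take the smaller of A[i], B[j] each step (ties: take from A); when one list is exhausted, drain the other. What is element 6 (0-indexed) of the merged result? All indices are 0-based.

[i=0,j=0] A[i]=5<=B[j]=5 take 5 → i++
[i=1,j=0] A[i]=9>B[j]=5 take 5 → j++
[i=1,j=1] A[i]=9>B[j]=6 take 6 → j++
[i=1,j=2] A[i]=9<=B[j]=12 take 9 → i++
[i=2,j=2] A[i]=14>B[j]=12 take 12 → j++
[i=2,j=3] A[i]=14<=B[j]=15 take 14 → i++
[i=3,j=3] A[i]=17>B[j]=15 take 15 → j++
[i=3,j=4] A[i]=17<=B[j]=20 take 17 → i++
[i=4,j=4] A[i]=21>B[j]=20 take 20 → j++
[i=4,j=5] A[i]=21<=B[j]=26 take 21 → i++
[i=5,j=5] A[i]=22<=B[j]=26 take 22 → i++
[i=6,j=5] A[i]=23<=B[j]=26 take 23 → i++
[i=7,j=5] A[i]=35>B[j]=26 take 26 → j++
[i=7,j=6] A[i]=35<=B[j]=35 take 35 → i++
[i=8,j=6] A done, take B[j]=35 → j++

merged[6] = 15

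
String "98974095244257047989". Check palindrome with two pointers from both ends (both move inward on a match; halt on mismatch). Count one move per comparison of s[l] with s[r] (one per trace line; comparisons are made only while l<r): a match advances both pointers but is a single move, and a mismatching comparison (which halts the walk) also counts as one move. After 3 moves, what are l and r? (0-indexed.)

l=3, r=16

[0,19] '9'=='9' → l++,r--
[1,18] '8'=='8' → l++,r--
[2,17] '9'=='9' → l++,r--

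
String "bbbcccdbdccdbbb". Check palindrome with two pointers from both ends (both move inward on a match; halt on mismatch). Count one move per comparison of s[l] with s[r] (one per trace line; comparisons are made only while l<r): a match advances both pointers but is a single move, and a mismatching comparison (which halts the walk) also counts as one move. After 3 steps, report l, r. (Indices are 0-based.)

l=3, r=11

l=0 r=14: 'b'=='b', l++,r--
l=1 r=13: 'b'=='b', l++,r--
l=2 r=12: 'b'=='b', l++,r--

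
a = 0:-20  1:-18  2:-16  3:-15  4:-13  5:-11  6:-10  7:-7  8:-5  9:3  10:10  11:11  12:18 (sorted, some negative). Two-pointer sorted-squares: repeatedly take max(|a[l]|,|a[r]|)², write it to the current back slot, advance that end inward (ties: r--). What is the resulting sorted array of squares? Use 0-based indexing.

[9, 25, 49, 100, 100, 121, 121, 169, 225, 256, 324, 324, 400]

[0,12] |-20|>|18| out[12]=400 → l++
[1,12] |-18|<=|18| out[11]=324 → r--
[1,11] |-18|>|11| out[10]=324 → l++
[2,11] |-16|>|11| out[9]=256 → l++
[3,11] |-15|>|11| out[8]=225 → l++
[4,11] |-13|>|11| out[7]=169 → l++
[5,11] |-11|<=|11| out[6]=121 → r--
[5,10] |-11|>|10| out[5]=121 → l++
[6,10] |-10|<=|10| out[4]=100 → r--
[6,9] |-10|>|3| out[3]=100 → l++
[7,9] |-7|>|3| out[2]=49 → l++
[8,9] |-5|>|3| out[1]=25 → l++
[9,9] |3|<=|3| out[0]=9 → r--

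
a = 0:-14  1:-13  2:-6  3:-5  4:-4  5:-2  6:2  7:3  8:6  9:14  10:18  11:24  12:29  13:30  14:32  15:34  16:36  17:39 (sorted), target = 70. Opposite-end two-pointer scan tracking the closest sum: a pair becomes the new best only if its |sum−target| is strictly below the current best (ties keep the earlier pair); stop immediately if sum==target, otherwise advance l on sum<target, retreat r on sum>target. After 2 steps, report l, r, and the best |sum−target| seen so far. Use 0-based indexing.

l=0 r=17: -14+39=25 d=45 *, l++
l=1 r=17: -13+39=26 d=44 *, l++

l=2, r=17, best |Δ|=44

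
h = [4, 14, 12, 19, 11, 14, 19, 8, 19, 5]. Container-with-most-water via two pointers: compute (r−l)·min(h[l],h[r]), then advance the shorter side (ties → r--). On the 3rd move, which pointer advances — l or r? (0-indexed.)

l

[0,9] min(4,5)*9=36 best=36 * → l++
[1,9] min(14,5)*8=40 best=40 * → r--
[1,8] min(14,19)*7=98 best=98 * → l++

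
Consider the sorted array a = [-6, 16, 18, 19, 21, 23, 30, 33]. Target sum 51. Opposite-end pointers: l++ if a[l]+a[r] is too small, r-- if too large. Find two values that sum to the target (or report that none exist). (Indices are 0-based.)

l=0 r=7: -6+33=27 <51, l++
l=1 r=7: 16+33=49 <51, l++
l=2 r=7: 18+33=51, found

(18, 33)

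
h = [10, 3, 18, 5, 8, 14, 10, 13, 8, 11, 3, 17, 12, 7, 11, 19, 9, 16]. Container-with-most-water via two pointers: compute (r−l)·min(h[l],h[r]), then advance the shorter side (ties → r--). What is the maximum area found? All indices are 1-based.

[1,18] min(10,16)*17=170 best=170 * → l++
[2,18] min(3,16)*16=48 best=170 → l++
[3,18] min(18,16)*15=240 best=240 * → r--
[3,17] min(18,9)*14=126 best=240 → r--
[3,16] min(18,19)*13=234 best=240 → l++
[4,16] min(5,19)*12=60 best=240 → l++
[5,16] min(8,19)*11=88 best=240 → l++
[6,16] min(14,19)*10=140 best=240 → l++
[7,16] min(10,19)*9=90 best=240 → l++
[8,16] min(13,19)*8=104 best=240 → l++
[9,16] min(8,19)*7=56 best=240 → l++
[10,16] min(11,19)*6=66 best=240 → l++
[11,16] min(3,19)*5=15 best=240 → l++
[12,16] min(17,19)*4=68 best=240 → l++
[13,16] min(12,19)*3=36 best=240 → l++
[14,16] min(7,19)*2=14 best=240 → l++
[15,16] min(11,19)*1=11 best=240 → l++

max area = 240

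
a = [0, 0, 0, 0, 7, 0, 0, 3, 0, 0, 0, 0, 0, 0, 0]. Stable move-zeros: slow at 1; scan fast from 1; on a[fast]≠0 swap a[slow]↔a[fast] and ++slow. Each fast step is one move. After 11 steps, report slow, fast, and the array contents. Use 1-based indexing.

(s=1,f=1) a[fast]=0 → fast++
(s=1,f=2) a[fast]=0 → fast++
(s=1,f=3) a[fast]=0 → fast++
(s=1,f=4) a[fast]=0 → fast++
(s=1,f=5) a[fast]=7≠0 swap→a[1]=7 → slow++,fast++
(s=2,f=6) a[fast]=0 → fast++
(s=2,f=7) a[fast]=0 → fast++
(s=2,f=8) a[fast]=3≠0 swap→a[2]=3 → slow++,fast++
(s=3,f=9) a[fast]=0 → fast++
(s=3,f=10) a[fast]=0 → fast++
(s=3,f=11) a[fast]=0 → fast++

slow=3, fast=12, a=[7, 3, 0, 0, 0, 0, 0, 0, 0, 0, 0, 0, 0, 0, 0]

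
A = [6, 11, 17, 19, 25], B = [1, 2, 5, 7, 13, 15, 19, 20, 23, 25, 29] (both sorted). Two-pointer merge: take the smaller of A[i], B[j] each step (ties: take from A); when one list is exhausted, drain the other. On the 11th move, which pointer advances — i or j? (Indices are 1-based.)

j

i=1 j=1: A[i]=6>B[j]=1 take 1, j++
i=1 j=2: A[i]=6>B[j]=2 take 2, j++
i=1 j=3: A[i]=6>B[j]=5 take 5, j++
i=1 j=4: A[i]=6<=B[j]=7 take 6, i++
i=2 j=4: A[i]=11>B[j]=7 take 7, j++
i=2 j=5: A[i]=11<=B[j]=13 take 11, i++
i=3 j=5: A[i]=17>B[j]=13 take 13, j++
i=3 j=6: A[i]=17>B[j]=15 take 15, j++
i=3 j=7: A[i]=17<=B[j]=19 take 17, i++
i=4 j=7: A[i]=19<=B[j]=19 take 19, i++
i=5 j=7: A[i]=25>B[j]=19 take 19, j++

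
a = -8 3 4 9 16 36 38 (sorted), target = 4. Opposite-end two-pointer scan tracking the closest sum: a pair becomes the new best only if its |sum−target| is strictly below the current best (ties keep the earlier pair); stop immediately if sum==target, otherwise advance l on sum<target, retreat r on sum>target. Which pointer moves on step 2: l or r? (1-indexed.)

l=1 r=7: -8+38=30 d=26 *, r--
l=1 r=6: -8+36=28 d=24 *, r--

r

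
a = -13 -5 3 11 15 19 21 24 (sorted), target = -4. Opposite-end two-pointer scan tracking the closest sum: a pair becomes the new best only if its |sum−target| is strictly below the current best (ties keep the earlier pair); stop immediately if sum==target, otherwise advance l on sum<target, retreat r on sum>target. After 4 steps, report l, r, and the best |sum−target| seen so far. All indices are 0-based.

l=0, r=3, best |Δ|=6

l=0 r=7: -13+24=11 d=15 *, r--
l=0 r=6: -13+21=8 d=12 *, r--
l=0 r=5: -13+19=6 d=10 *, r--
l=0 r=4: -13+15=2 d=6 *, r--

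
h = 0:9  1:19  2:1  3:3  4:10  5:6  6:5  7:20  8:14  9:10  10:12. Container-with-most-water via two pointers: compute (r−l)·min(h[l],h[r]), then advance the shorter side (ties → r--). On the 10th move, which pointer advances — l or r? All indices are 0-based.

l=0 r=10: min(9,12)*10=90 best=90 *, l++
l=1 r=10: min(19,12)*9=108 best=108 *, r--
l=1 r=9: min(19,10)*8=80 best=108, r--
l=1 r=8: min(19,14)*7=98 best=108, r--
l=1 r=7: min(19,20)*6=114 best=114 *, l++
l=2 r=7: min(1,20)*5=5 best=114, l++
l=3 r=7: min(3,20)*4=12 best=114, l++
l=4 r=7: min(10,20)*3=30 best=114, l++
l=5 r=7: min(6,20)*2=12 best=114, l++
l=6 r=7: min(5,20)*1=5 best=114, l++

l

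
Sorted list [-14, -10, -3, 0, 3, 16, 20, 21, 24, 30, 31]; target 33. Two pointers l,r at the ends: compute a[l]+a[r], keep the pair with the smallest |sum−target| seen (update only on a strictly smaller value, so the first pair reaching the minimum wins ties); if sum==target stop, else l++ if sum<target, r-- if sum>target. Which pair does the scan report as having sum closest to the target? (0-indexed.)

pair (3, 30) with sum 33 (|Δ|=0)

l=0 r=10: -14+31=17 d=16 *, l++
l=1 r=10: -10+31=21 d=12 *, l++
l=2 r=10: -3+31=28 d=5 *, l++
l=3 r=10: 0+31=31 d=2 *, l++
l=4 r=10: 3+31=34 d=1 *, r--
l=4 r=9: 3+30=33 d=0 *, stop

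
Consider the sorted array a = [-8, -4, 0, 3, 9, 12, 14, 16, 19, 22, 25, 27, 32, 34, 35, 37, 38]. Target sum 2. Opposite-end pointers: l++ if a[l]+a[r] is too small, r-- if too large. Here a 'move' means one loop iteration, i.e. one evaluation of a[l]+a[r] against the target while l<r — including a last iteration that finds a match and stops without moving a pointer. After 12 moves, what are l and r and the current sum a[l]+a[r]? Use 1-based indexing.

[1,17] -8+38=30 >2 → r--
[1,16] -8+37=29 >2 → r--
[1,15] -8+35=27 >2 → r--
[1,14] -8+34=26 >2 → r--
[1,13] -8+32=24 >2 → r--
[1,12] -8+27=19 >2 → r--
[1,11] -8+25=17 >2 → r--
[1,10] -8+22=14 >2 → r--
[1,9] -8+19=11 >2 → r--
[1,8] -8+16=8 >2 → r--
[1,7] -8+14=6 >2 → r--
[1,6] -8+12=4 >2 → r--

l=1, r=5, sum=1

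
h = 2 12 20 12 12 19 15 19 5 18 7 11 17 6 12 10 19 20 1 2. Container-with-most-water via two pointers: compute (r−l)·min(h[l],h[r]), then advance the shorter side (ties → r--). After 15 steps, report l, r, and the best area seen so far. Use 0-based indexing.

l=2, r=6, best area=300

l=0 r=19: min(2,2)*19=38 best=38 *, r--
l=0 r=18: min(2,1)*18=18 best=38, r--
l=0 r=17: min(2,20)*17=34 best=38, l++
l=1 r=17: min(12,20)*16=192 best=192 *, l++
l=2 r=17: min(20,20)*15=300 best=300 *, r--
l=2 r=16: min(20,19)*14=266 best=300, r--
l=2 r=15: min(20,10)*13=130 best=300, r--
l=2 r=14: min(20,12)*12=144 best=300, r--
l=2 r=13: min(20,6)*11=66 best=300, r--
l=2 r=12: min(20,17)*10=170 best=300, r--
l=2 r=11: min(20,11)*9=99 best=300, r--
l=2 r=10: min(20,7)*8=56 best=300, r--
l=2 r=9: min(20,18)*7=126 best=300, r--
l=2 r=8: min(20,5)*6=30 best=300, r--
l=2 r=7: min(20,19)*5=95 best=300, r--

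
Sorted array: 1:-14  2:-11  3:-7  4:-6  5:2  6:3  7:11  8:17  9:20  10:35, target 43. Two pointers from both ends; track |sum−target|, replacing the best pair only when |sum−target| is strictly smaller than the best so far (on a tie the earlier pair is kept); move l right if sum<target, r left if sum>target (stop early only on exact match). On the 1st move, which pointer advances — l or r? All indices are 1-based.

l=1 r=10: -14+35=21 d=22 *, l++

l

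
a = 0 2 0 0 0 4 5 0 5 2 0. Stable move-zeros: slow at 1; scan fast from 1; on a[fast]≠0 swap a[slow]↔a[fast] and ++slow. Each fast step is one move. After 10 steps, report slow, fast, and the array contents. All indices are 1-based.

(s=1,f=1) a[fast]=0 → fast++
(s=1,f=2) a[fast]=2≠0 swap→a[1]=2 → slow++,fast++
(s=2,f=3) a[fast]=0 → fast++
(s=2,f=4) a[fast]=0 → fast++
(s=2,f=5) a[fast]=0 → fast++
(s=2,f=6) a[fast]=4≠0 swap→a[2]=4 → slow++,fast++
(s=3,f=7) a[fast]=5≠0 swap→a[3]=5 → slow++,fast++
(s=4,f=8) a[fast]=0 → fast++
(s=4,f=9) a[fast]=5≠0 swap→a[4]=5 → slow++,fast++
(s=5,f=10) a[fast]=2≠0 swap→a[5]=2 → slow++,fast++

slow=6, fast=11, a=[2, 4, 5, 5, 2, 0, 0, 0, 0, 0, 0]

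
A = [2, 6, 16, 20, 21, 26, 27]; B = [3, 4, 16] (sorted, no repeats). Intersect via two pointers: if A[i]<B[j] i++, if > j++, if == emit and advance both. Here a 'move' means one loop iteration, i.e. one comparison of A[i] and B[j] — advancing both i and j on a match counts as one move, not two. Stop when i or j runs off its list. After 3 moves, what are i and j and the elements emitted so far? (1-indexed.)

[i=1,j=1] 2<3 → i++
[i=2,j=1] 6>3 → j++
[i=2,j=2] 6>4 → j++

i=2, j=3, emitted=[]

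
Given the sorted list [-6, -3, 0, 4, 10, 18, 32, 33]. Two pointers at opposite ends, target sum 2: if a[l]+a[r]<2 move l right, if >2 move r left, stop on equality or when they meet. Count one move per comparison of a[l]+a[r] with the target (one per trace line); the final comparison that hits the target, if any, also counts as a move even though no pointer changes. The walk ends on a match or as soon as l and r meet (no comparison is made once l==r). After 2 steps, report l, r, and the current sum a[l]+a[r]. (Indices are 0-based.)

[0,7] -6+33=27 >2 → r--
[0,6] -6+32=26 >2 → r--

l=0, r=5, sum=12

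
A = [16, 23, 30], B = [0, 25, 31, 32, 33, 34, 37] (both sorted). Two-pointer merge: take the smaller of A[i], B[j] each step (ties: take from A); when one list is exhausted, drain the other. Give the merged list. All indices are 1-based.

i=1 j=1: A[i]=16>B[j]=0 take 0, j++
i=1 j=2: A[i]=16<=B[j]=25 take 16, i++
i=2 j=2: A[i]=23<=B[j]=25 take 23, i++
i=3 j=2: A[i]=30>B[j]=25 take 25, j++
i=3 j=3: A[i]=30<=B[j]=31 take 30, i++
i=4 j=3: A done, take B[j]=31, j++
i=4 j=4: A done, take B[j]=32, j++
i=4 j=5: A done, take B[j]=33, j++
i=4 j=6: A done, take B[j]=34, j++
i=4 j=7: A done, take B[j]=37, j++

[0, 16, 23, 25, 30, 31, 32, 33, 34, 37]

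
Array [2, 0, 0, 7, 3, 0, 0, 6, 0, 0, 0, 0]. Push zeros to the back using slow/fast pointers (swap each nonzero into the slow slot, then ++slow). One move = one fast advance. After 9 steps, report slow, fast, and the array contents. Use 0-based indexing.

slow=0 fast=0: a[fast]=2≠0 swap→a[0]=2, slow++,fast++
slow=1 fast=1: a[fast]=0, fast++
slow=1 fast=2: a[fast]=0, fast++
slow=1 fast=3: a[fast]=7≠0 swap→a[1]=7, slow++,fast++
slow=2 fast=4: a[fast]=3≠0 swap→a[2]=3, slow++,fast++
slow=3 fast=5: a[fast]=0, fast++
slow=3 fast=6: a[fast]=0, fast++
slow=3 fast=7: a[fast]=6≠0 swap→a[3]=6, slow++,fast++
slow=4 fast=8: a[fast]=0, fast++

slow=4, fast=9, a=[2, 7, 3, 6, 0, 0, 0, 0, 0, 0, 0, 0]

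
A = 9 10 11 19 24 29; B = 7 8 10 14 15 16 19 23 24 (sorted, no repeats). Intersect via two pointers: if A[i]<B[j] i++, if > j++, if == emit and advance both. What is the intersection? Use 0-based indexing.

intersection = [10, 19, 24]

i=0 j=0: 9>7, j++
i=0 j=1: 9>8, j++
i=0 j=2: 9<10, i++
i=1 j=2: 10==10 emit, i++,j++
i=2 j=3: 11<14, i++
i=3 j=3: 19>14, j++
i=3 j=4: 19>15, j++
i=3 j=5: 19>16, j++
i=3 j=6: 19==19 emit, i++,j++
i=4 j=7: 24>23, j++
i=4 j=8: 24==24 emit, i++,j++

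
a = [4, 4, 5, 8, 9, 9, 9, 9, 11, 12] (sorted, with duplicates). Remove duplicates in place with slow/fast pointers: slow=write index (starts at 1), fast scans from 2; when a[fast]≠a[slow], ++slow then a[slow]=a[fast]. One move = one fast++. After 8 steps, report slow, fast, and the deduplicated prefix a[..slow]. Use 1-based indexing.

slow=5, fast=10, prefix=[4, 5, 8, 9, 11]

slow=1 fast=2: a[fast]=4=a[slow] dup, fast++
slow=1 fast=3: a[fast]=5≠a[slow]=4 write a[2]=5, slow++,fast++
slow=2 fast=4: a[fast]=8≠a[slow]=5 write a[3]=8, slow++,fast++
slow=3 fast=5: a[fast]=9≠a[slow]=8 write a[4]=9, slow++,fast++
slow=4 fast=6: a[fast]=9=a[slow] dup, fast++
slow=4 fast=7: a[fast]=9=a[slow] dup, fast++
slow=4 fast=8: a[fast]=9=a[slow] dup, fast++
slow=4 fast=9: a[fast]=11≠a[slow]=9 write a[5]=11, slow++,fast++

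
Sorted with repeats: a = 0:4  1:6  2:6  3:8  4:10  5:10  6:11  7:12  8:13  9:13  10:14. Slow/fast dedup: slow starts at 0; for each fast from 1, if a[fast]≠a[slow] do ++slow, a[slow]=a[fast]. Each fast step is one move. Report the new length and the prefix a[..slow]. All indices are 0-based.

length 8; prefix = [4, 6, 8, 10, 11, 12, 13, 14]

(s=0,f=1) a[fast]=6≠a[slow]=4 write a[1]=6 → slow++,fast++
(s=1,f=2) a[fast]=6=a[slow] dup → fast++
(s=1,f=3) a[fast]=8≠a[slow]=6 write a[2]=8 → slow++,fast++
(s=2,f=4) a[fast]=10≠a[slow]=8 write a[3]=10 → slow++,fast++
(s=3,f=5) a[fast]=10=a[slow] dup → fast++
(s=3,f=6) a[fast]=11≠a[slow]=10 write a[4]=11 → slow++,fast++
(s=4,f=7) a[fast]=12≠a[slow]=11 write a[5]=12 → slow++,fast++
(s=5,f=8) a[fast]=13≠a[slow]=12 write a[6]=13 → slow++,fast++
(s=6,f=9) a[fast]=13=a[slow] dup → fast++
(s=6,f=10) a[fast]=14≠a[slow]=13 write a[7]=14 → slow++,fast++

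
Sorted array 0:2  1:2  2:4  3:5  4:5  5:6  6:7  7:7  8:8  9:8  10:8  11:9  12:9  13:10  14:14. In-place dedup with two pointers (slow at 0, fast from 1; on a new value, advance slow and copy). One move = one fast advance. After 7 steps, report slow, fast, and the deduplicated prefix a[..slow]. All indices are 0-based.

slow=0 fast=1: a[fast]=2=a[slow] dup, fast++
slow=0 fast=2: a[fast]=4≠a[slow]=2 write a[1]=4, slow++,fast++
slow=1 fast=3: a[fast]=5≠a[slow]=4 write a[2]=5, slow++,fast++
slow=2 fast=4: a[fast]=5=a[slow] dup, fast++
slow=2 fast=5: a[fast]=6≠a[slow]=5 write a[3]=6, slow++,fast++
slow=3 fast=6: a[fast]=7≠a[slow]=6 write a[4]=7, slow++,fast++
slow=4 fast=7: a[fast]=7=a[slow] dup, fast++

slow=4, fast=8, prefix=[2, 4, 5, 6, 7]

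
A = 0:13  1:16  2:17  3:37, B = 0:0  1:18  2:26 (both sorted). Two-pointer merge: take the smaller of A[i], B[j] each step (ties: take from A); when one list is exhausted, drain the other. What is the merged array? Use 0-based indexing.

[0, 13, 16, 17, 18, 26, 37]

[i=0,j=0] A[i]=13>B[j]=0 take 0 → j++
[i=0,j=1] A[i]=13<=B[j]=18 take 13 → i++
[i=1,j=1] A[i]=16<=B[j]=18 take 16 → i++
[i=2,j=1] A[i]=17<=B[j]=18 take 17 → i++
[i=3,j=1] A[i]=37>B[j]=18 take 18 → j++
[i=3,j=2] A[i]=37>B[j]=26 take 26 → j++
[i=3,j=3] B done, take A[i]=37 → i++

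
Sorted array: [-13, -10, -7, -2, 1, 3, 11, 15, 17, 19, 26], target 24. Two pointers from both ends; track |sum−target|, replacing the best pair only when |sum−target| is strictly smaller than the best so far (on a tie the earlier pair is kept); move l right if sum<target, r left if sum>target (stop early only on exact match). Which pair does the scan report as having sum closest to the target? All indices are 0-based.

pair (-2, 26) with sum 24 (|Δ|=0)

[0,10] -13+26=13 d=11 * → l++
[1,10] -10+26=16 d=8 * → l++
[2,10] -7+26=19 d=5 * → l++
[3,10] -2+26=24 d=0 * → stop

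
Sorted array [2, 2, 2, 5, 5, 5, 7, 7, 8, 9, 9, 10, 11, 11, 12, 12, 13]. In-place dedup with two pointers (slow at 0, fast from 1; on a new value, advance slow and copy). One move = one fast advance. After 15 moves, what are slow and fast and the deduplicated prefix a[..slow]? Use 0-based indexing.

slow=7, fast=16, prefix=[2, 5, 7, 8, 9, 10, 11, 12]

slow=0 fast=1: a[fast]=2=a[slow] dup, fast++
slow=0 fast=2: a[fast]=2=a[slow] dup, fast++
slow=0 fast=3: a[fast]=5≠a[slow]=2 write a[1]=5, slow++,fast++
slow=1 fast=4: a[fast]=5=a[slow] dup, fast++
slow=1 fast=5: a[fast]=5=a[slow] dup, fast++
slow=1 fast=6: a[fast]=7≠a[slow]=5 write a[2]=7, slow++,fast++
slow=2 fast=7: a[fast]=7=a[slow] dup, fast++
slow=2 fast=8: a[fast]=8≠a[slow]=7 write a[3]=8, slow++,fast++
slow=3 fast=9: a[fast]=9≠a[slow]=8 write a[4]=9, slow++,fast++
slow=4 fast=10: a[fast]=9=a[slow] dup, fast++
slow=4 fast=11: a[fast]=10≠a[slow]=9 write a[5]=10, slow++,fast++
slow=5 fast=12: a[fast]=11≠a[slow]=10 write a[6]=11, slow++,fast++
slow=6 fast=13: a[fast]=11=a[slow] dup, fast++
slow=6 fast=14: a[fast]=12≠a[slow]=11 write a[7]=12, slow++,fast++
slow=7 fast=15: a[fast]=12=a[slow] dup, fast++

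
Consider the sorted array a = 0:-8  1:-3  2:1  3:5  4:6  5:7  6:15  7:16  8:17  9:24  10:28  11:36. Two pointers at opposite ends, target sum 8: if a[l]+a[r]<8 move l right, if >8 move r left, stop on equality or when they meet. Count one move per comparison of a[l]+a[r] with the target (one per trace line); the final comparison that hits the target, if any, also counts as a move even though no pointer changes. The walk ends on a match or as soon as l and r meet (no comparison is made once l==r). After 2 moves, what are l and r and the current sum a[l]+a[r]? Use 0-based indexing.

[0,11] -8+36=28 >8 → r--
[0,10] -8+28=20 >8 → r--

l=0, r=9, sum=16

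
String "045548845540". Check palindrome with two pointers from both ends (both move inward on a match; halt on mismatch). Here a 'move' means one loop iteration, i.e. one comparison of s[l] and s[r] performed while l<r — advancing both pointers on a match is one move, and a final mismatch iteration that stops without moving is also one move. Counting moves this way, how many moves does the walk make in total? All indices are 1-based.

l=1 r=12: '0'=='0', l++,r--
l=2 r=11: '4'=='4', l++,r--
l=3 r=10: '5'=='5', l++,r--
l=4 r=9: '5'=='5', l++,r--
l=5 r=8: '4'=='4', l++,r--
l=6 r=7: '8'=='8', l++,r--

6 moves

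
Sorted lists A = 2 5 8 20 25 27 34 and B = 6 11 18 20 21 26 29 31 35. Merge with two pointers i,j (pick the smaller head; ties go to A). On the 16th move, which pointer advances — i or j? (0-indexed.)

j

[i=0,j=0] A[i]=2<=B[j]=6 take 2 → i++
[i=1,j=0] A[i]=5<=B[j]=6 take 5 → i++
[i=2,j=0] A[i]=8>B[j]=6 take 6 → j++
[i=2,j=1] A[i]=8<=B[j]=11 take 8 → i++
[i=3,j=1] A[i]=20>B[j]=11 take 11 → j++
[i=3,j=2] A[i]=20>B[j]=18 take 18 → j++
[i=3,j=3] A[i]=20<=B[j]=20 take 20 → i++
[i=4,j=3] A[i]=25>B[j]=20 take 20 → j++
[i=4,j=4] A[i]=25>B[j]=21 take 21 → j++
[i=4,j=5] A[i]=25<=B[j]=26 take 25 → i++
[i=5,j=5] A[i]=27>B[j]=26 take 26 → j++
[i=5,j=6] A[i]=27<=B[j]=29 take 27 → i++
[i=6,j=6] A[i]=34>B[j]=29 take 29 → j++
[i=6,j=7] A[i]=34>B[j]=31 take 31 → j++
[i=6,j=8] A[i]=34<=B[j]=35 take 34 → i++
[i=7,j=8] A done, take B[j]=35 → j++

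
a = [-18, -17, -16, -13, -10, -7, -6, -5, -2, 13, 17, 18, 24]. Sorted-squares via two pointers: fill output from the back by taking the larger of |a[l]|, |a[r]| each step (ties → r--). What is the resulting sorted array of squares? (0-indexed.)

[4, 25, 36, 49, 100, 169, 169, 256, 289, 289, 324, 324, 576]

[0,12] |-18|<=|24| out[12]=576 → r--
[0,11] |-18|<=|18| out[11]=324 → r--
[0,10] |-18|>|17| out[10]=324 → l++
[1,10] |-17|<=|17| out[9]=289 → r--
[1,9] |-17|>|13| out[8]=289 → l++
[2,9] |-16|>|13| out[7]=256 → l++
[3,9] |-13|<=|13| out[6]=169 → r--
[3,8] |-13|>|-2| out[5]=169 → l++
[4,8] |-10|>|-2| out[4]=100 → l++
[5,8] |-7|>|-2| out[3]=49 → l++
[6,8] |-6|>|-2| out[2]=36 → l++
[7,8] |-5|>|-2| out[1]=25 → l++
[8,8] |-2|<=|-2| out[0]=4 → r--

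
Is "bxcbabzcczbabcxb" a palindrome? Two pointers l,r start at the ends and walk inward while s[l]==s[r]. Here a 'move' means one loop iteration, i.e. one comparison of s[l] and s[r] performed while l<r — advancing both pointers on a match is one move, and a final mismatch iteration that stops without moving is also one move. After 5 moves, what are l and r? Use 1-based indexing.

l=6, r=11

l=1 r=16: 'b'=='b', l++,r--
l=2 r=15: 'x'=='x', l++,r--
l=3 r=14: 'c'=='c', l++,r--
l=4 r=13: 'b'=='b', l++,r--
l=5 r=12: 'a'=='a', l++,r--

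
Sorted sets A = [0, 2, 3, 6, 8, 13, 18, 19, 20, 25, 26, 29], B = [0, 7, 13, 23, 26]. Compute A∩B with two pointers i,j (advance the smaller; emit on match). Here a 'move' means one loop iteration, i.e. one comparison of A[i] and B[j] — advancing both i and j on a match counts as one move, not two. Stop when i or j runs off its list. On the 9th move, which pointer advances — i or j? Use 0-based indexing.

i=0 j=0: 0==0 emit, i++,j++
i=1 j=1: 2<7, i++
i=2 j=1: 3<7, i++
i=3 j=1: 6<7, i++
i=4 j=1: 8>7, j++
i=4 j=2: 8<13, i++
i=5 j=2: 13==13 emit, i++,j++
i=6 j=3: 18<23, i++
i=7 j=3: 19<23, i++

i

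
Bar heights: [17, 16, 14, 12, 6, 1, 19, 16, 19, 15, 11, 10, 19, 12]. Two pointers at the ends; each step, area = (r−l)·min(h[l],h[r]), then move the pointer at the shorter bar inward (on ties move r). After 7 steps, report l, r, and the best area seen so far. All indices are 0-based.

l=6, r=12, best area=204

l=0 r=13: min(17,12)*13=156 best=156 *, r--
l=0 r=12: min(17,19)*12=204 best=204 *, l++
l=1 r=12: min(16,19)*11=176 best=204, l++
l=2 r=12: min(14,19)*10=140 best=204, l++
l=3 r=12: min(12,19)*9=108 best=204, l++
l=4 r=12: min(6,19)*8=48 best=204, l++
l=5 r=12: min(1,19)*7=7 best=204, l++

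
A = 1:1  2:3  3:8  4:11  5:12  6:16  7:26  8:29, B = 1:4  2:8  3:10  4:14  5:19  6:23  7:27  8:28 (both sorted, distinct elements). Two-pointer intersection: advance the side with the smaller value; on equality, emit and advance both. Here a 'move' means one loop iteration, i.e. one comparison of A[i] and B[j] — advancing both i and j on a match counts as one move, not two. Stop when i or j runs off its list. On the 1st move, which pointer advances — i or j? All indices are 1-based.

i=1 j=1: 1<4, i++

i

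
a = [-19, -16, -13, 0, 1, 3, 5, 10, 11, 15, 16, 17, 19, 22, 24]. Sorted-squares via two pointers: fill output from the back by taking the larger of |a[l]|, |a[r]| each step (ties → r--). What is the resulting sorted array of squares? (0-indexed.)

[0, 1, 9, 25, 100, 121, 169, 225, 256, 256, 289, 361, 361, 484, 576]

[0,14] |-19|<=|24| out[14]=576 → r--
[0,13] |-19|<=|22| out[13]=484 → r--
[0,12] |-19|<=|19| out[12]=361 → r--
[0,11] |-19|>|17| out[11]=361 → l++
[1,11] |-16|<=|17| out[10]=289 → r--
[1,10] |-16|<=|16| out[9]=256 → r--
[1,9] |-16|>|15| out[8]=256 → l++
[2,9] |-13|<=|15| out[7]=225 → r--
[2,8] |-13|>|11| out[6]=169 → l++
[3,8] |0|<=|11| out[5]=121 → r--
[3,7] |0|<=|10| out[4]=100 → r--
[3,6] |0|<=|5| out[3]=25 → r--
[3,5] |0|<=|3| out[2]=9 → r--
[3,4] |0|<=|1| out[1]=1 → r--
[3,3] |0|<=|0| out[0]=0 → r--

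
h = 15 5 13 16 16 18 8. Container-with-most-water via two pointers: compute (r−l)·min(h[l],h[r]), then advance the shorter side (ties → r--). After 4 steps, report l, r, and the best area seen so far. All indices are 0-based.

l=3, r=5, best area=75

l=0 r=6: min(15,8)*6=48 best=48 *, r--
l=0 r=5: min(15,18)*5=75 best=75 *, l++
l=1 r=5: min(5,18)*4=20 best=75, l++
l=2 r=5: min(13,18)*3=39 best=75, l++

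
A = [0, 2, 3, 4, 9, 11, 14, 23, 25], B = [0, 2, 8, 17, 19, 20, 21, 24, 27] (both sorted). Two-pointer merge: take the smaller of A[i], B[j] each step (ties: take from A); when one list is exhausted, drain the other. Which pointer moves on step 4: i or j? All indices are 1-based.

i=1 j=1: A[i]=0<=B[j]=0 take 0, i++
i=2 j=1: A[i]=2>B[j]=0 take 0, j++
i=2 j=2: A[i]=2<=B[j]=2 take 2, i++
i=3 j=2: A[i]=3>B[j]=2 take 2, j++

j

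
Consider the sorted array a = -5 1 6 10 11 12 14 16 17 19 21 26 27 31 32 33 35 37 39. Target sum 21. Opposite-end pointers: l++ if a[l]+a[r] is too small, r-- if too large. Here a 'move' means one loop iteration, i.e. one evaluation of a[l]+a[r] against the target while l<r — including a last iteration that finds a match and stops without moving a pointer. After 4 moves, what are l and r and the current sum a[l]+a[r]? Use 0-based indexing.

l=0, r=14, sum=27

l=0 r=18: -5+39=34 >21, r--
l=0 r=17: -5+37=32 >21, r--
l=0 r=16: -5+35=30 >21, r--
l=0 r=15: -5+33=28 >21, r--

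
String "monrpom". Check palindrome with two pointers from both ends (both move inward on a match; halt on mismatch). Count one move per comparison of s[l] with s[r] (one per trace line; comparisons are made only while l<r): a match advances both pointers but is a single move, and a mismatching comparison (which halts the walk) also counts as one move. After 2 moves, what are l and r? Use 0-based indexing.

l=2, r=4

[0,6] 'm'=='m' → l++,r--
[1,5] 'o'=='o' → l++,r--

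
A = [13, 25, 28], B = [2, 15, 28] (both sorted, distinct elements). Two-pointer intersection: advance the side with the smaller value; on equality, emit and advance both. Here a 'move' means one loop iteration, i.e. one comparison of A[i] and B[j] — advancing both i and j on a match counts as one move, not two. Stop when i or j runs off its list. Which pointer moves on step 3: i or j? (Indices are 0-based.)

[i=0,j=0] 13>2 → j++
[i=0,j=1] 13<15 → i++
[i=1,j=1] 25>15 → j++

j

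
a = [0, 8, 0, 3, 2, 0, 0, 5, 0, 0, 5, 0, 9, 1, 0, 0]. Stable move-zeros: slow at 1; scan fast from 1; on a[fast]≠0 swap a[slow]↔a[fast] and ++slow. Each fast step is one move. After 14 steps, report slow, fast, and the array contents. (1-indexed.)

slow=8, fast=15, a=[8, 3, 2, 5, 5, 9, 1, 0, 0, 0, 0, 0, 0, 0, 0, 0]

slow=1 fast=1: a[fast]=0, fast++
slow=1 fast=2: a[fast]=8≠0 swap→a[1]=8, slow++,fast++
slow=2 fast=3: a[fast]=0, fast++
slow=2 fast=4: a[fast]=3≠0 swap→a[2]=3, slow++,fast++
slow=3 fast=5: a[fast]=2≠0 swap→a[3]=2, slow++,fast++
slow=4 fast=6: a[fast]=0, fast++
slow=4 fast=7: a[fast]=0, fast++
slow=4 fast=8: a[fast]=5≠0 swap→a[4]=5, slow++,fast++
slow=5 fast=9: a[fast]=0, fast++
slow=5 fast=10: a[fast]=0, fast++
slow=5 fast=11: a[fast]=5≠0 swap→a[5]=5, slow++,fast++
slow=6 fast=12: a[fast]=0, fast++
slow=6 fast=13: a[fast]=9≠0 swap→a[6]=9, slow++,fast++
slow=7 fast=14: a[fast]=1≠0 swap→a[7]=1, slow++,fast++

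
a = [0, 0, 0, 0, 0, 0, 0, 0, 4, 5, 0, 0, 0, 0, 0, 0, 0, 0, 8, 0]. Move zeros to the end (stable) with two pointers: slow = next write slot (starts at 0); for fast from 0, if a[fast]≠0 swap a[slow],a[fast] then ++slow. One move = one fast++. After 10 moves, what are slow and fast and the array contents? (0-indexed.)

slow=2, fast=10, a=[4, 5, 0, 0, 0, 0, 0, 0, 0, 0, 0, 0, 0, 0, 0, 0, 0, 0, 8, 0]

slow=0 fast=0: a[fast]=0, fast++
slow=0 fast=1: a[fast]=0, fast++
slow=0 fast=2: a[fast]=0, fast++
slow=0 fast=3: a[fast]=0, fast++
slow=0 fast=4: a[fast]=0, fast++
slow=0 fast=5: a[fast]=0, fast++
slow=0 fast=6: a[fast]=0, fast++
slow=0 fast=7: a[fast]=0, fast++
slow=0 fast=8: a[fast]=4≠0 swap→a[0]=4, slow++,fast++
slow=1 fast=9: a[fast]=5≠0 swap→a[1]=5, slow++,fast++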